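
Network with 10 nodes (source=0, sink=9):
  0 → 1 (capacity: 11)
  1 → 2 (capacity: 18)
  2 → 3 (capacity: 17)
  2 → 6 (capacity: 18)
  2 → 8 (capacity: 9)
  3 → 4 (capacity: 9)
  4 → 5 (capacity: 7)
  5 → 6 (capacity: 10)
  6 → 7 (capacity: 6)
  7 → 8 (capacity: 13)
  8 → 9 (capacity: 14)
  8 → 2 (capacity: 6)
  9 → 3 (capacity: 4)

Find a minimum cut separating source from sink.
Min cut value = 11, edges: (0,1)

Min cut value: 11
Partition: S = [0], T = [1, 2, 3, 4, 5, 6, 7, 8, 9]
Cut edges: (0,1)

By max-flow min-cut theorem, max flow = min cut = 11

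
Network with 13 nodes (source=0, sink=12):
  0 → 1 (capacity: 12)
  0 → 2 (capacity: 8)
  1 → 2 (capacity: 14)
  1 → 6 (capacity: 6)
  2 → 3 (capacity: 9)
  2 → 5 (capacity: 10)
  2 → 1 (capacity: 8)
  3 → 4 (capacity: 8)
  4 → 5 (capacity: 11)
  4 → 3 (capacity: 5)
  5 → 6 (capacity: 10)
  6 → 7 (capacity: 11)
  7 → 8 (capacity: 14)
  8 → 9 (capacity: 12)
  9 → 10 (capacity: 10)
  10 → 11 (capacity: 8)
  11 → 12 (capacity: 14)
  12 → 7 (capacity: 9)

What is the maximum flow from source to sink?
Maximum flow = 8

Max flow: 8

Flow assignment:
  0 → 1: 6/12
  0 → 2: 2/8
  1 → 2: 6/14
  2 → 3: 4/9
  2 → 5: 4/10
  3 → 4: 4/8
  4 → 5: 4/11
  5 → 6: 8/10
  6 → 7: 8/11
  7 → 8: 8/14
  8 → 9: 8/12
  9 → 10: 8/10
  10 → 11: 8/8
  11 → 12: 8/14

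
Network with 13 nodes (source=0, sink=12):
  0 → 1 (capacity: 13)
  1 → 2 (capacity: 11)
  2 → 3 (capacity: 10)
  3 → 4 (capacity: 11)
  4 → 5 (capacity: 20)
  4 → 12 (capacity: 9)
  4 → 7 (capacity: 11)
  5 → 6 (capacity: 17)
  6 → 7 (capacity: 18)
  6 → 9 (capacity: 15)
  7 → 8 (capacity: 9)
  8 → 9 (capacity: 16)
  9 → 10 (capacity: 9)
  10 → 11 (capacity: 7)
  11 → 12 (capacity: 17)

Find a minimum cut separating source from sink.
Min cut value = 10, edges: (2,3)

Min cut value: 10
Partition: S = [0, 1, 2], T = [3, 4, 5, 6, 7, 8, 9, 10, 11, 12]
Cut edges: (2,3)

By max-flow min-cut theorem, max flow = min cut = 10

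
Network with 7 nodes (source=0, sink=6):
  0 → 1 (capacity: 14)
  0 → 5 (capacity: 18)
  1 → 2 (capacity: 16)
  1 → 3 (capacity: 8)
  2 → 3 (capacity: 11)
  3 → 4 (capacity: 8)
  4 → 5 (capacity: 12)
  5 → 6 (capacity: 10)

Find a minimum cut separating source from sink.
Min cut value = 10, edges: (5,6)

Min cut value: 10
Partition: S = [0, 1, 2, 3, 4, 5], T = [6]
Cut edges: (5,6)

By max-flow min-cut theorem, max flow = min cut = 10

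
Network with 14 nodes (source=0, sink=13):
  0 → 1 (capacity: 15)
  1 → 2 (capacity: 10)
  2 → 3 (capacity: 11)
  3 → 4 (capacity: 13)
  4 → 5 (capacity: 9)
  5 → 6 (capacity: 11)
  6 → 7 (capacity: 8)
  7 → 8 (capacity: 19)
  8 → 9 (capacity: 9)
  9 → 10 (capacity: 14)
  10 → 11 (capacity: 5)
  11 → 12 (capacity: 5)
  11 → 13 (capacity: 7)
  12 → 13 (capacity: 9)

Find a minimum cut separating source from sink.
Min cut value = 5, edges: (10,11)

Min cut value: 5
Partition: S = [0, 1, 2, 3, 4, 5, 6, 7, 8, 9, 10], T = [11, 12, 13]
Cut edges: (10,11)

By max-flow min-cut theorem, max flow = min cut = 5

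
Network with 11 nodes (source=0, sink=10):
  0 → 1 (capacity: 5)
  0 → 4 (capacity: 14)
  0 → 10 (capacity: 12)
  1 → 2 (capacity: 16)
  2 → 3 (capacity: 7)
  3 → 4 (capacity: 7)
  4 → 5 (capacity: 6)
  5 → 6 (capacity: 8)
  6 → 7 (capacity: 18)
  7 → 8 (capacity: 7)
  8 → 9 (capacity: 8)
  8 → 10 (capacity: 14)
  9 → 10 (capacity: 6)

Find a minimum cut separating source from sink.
Min cut value = 18, edges: (0,10), (4,5)

Min cut value: 18
Partition: S = [0, 1, 2, 3, 4], T = [5, 6, 7, 8, 9, 10]
Cut edges: (0,10), (4,5)

By max-flow min-cut theorem, max flow = min cut = 18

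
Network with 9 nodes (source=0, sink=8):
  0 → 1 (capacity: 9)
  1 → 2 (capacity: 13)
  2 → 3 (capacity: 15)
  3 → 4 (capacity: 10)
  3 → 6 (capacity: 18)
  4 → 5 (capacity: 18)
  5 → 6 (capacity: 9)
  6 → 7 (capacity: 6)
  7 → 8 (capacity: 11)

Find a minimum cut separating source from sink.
Min cut value = 6, edges: (6,7)

Min cut value: 6
Partition: S = [0, 1, 2, 3, 4, 5, 6], T = [7, 8]
Cut edges: (6,7)

By max-flow min-cut theorem, max flow = min cut = 6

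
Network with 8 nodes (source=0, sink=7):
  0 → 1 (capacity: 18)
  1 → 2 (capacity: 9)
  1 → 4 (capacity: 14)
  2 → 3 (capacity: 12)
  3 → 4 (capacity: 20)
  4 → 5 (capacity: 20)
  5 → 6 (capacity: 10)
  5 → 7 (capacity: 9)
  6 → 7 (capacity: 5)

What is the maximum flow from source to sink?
Maximum flow = 14

Max flow: 14

Flow assignment:
  0 → 1: 14/18
  1 → 2: 4/9
  1 → 4: 10/14
  2 → 3: 4/12
  3 → 4: 4/20
  4 → 5: 14/20
  5 → 6: 5/10
  5 → 7: 9/9
  6 → 7: 5/5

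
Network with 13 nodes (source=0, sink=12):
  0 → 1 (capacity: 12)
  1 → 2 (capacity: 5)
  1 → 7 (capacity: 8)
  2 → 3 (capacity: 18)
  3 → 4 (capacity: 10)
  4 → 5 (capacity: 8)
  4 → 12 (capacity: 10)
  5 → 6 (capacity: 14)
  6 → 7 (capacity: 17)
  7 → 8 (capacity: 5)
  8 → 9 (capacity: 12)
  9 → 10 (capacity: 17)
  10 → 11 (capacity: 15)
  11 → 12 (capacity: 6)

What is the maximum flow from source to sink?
Maximum flow = 10

Max flow: 10

Flow assignment:
  0 → 1: 10/12
  1 → 2: 5/5
  1 → 7: 5/8
  2 → 3: 5/18
  3 → 4: 5/10
  4 → 12: 5/10
  7 → 8: 5/5
  8 → 9: 5/12
  9 → 10: 5/17
  10 → 11: 5/15
  11 → 12: 5/6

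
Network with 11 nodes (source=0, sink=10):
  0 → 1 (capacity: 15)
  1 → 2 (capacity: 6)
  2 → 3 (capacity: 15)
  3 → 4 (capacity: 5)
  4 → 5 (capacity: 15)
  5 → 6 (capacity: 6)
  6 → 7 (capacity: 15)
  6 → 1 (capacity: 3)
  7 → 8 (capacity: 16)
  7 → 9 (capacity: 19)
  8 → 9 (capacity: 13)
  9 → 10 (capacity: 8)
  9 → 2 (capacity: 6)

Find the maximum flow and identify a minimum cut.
Max flow = 5, Min cut edges: (3,4)

Maximum flow: 5
Minimum cut: (3,4)
Partition: S = [0, 1, 2, 3], T = [4, 5, 6, 7, 8, 9, 10]

Max-flow min-cut theorem verified: both equal 5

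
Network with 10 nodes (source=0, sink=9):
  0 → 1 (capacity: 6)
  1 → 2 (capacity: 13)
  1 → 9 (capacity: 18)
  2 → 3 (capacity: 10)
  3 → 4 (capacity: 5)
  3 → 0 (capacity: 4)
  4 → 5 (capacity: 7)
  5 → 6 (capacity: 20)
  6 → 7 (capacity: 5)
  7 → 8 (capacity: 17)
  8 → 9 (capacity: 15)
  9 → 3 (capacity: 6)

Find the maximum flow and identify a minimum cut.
Max flow = 6, Min cut edges: (0,1)

Maximum flow: 6
Minimum cut: (0,1)
Partition: S = [0], T = [1, 2, 3, 4, 5, 6, 7, 8, 9]

Max-flow min-cut theorem verified: both equal 6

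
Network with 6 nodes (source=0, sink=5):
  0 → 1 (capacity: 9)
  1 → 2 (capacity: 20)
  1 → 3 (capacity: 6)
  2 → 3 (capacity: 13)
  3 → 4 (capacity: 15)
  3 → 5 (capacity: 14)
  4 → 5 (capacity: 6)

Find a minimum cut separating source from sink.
Min cut value = 9, edges: (0,1)

Min cut value: 9
Partition: S = [0], T = [1, 2, 3, 4, 5]
Cut edges: (0,1)

By max-flow min-cut theorem, max flow = min cut = 9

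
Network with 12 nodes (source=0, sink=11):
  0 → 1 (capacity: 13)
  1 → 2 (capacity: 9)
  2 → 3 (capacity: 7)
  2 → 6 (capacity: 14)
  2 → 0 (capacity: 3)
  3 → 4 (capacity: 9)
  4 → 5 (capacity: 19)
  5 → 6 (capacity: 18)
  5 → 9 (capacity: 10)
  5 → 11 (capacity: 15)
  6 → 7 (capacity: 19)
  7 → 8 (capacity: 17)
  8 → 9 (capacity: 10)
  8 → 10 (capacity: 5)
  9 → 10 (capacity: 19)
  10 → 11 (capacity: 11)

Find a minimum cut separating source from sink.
Min cut value = 9, edges: (1,2)

Min cut value: 9
Partition: S = [0, 1], T = [2, 3, 4, 5, 6, 7, 8, 9, 10, 11]
Cut edges: (1,2)

By max-flow min-cut theorem, max flow = min cut = 9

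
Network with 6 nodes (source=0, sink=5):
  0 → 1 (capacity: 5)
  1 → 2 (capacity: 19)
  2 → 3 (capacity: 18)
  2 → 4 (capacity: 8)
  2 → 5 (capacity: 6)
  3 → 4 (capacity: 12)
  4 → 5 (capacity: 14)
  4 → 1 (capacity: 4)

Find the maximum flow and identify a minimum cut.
Max flow = 5, Min cut edges: (0,1)

Maximum flow: 5
Minimum cut: (0,1)
Partition: S = [0], T = [1, 2, 3, 4, 5]

Max-flow min-cut theorem verified: both equal 5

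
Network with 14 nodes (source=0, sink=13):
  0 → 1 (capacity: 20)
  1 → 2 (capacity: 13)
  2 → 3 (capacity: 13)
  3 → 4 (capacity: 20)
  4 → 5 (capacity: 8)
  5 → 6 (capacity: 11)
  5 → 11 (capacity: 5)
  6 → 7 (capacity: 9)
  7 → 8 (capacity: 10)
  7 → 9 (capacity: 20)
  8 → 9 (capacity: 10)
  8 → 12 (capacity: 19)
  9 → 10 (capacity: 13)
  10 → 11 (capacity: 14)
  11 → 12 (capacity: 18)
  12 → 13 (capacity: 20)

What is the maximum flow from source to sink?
Maximum flow = 8

Max flow: 8

Flow assignment:
  0 → 1: 8/20
  1 → 2: 8/13
  2 → 3: 8/13
  3 → 4: 8/20
  4 → 5: 8/8
  5 → 6: 3/11
  5 → 11: 5/5
  6 → 7: 3/9
  7 → 8: 3/10
  8 → 12: 3/19
  11 → 12: 5/18
  12 → 13: 8/20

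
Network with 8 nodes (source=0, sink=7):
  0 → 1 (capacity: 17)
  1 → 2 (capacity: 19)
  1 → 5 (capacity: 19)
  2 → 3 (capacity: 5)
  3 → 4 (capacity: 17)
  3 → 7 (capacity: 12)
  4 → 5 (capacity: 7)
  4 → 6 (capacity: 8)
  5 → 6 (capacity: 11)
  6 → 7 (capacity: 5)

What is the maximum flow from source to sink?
Maximum flow = 10

Max flow: 10

Flow assignment:
  0 → 1: 10/17
  1 → 2: 5/19
  1 → 5: 5/19
  2 → 3: 5/5
  3 → 7: 5/12
  5 → 6: 5/11
  6 → 7: 5/5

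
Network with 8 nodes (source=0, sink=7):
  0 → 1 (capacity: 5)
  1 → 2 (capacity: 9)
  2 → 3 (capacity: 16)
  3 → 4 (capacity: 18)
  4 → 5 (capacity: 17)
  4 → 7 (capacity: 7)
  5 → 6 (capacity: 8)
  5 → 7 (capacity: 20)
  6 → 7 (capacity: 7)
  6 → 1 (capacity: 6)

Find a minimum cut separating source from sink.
Min cut value = 5, edges: (0,1)

Min cut value: 5
Partition: S = [0], T = [1, 2, 3, 4, 5, 6, 7]
Cut edges: (0,1)

By max-flow min-cut theorem, max flow = min cut = 5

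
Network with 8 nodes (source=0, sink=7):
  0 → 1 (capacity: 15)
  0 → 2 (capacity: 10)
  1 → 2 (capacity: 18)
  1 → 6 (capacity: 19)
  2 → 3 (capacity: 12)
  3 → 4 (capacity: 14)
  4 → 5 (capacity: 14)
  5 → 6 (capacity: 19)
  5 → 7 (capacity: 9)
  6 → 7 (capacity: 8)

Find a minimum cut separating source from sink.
Min cut value = 17, edges: (5,7), (6,7)

Min cut value: 17
Partition: S = [0, 1, 2, 3, 4, 5, 6], T = [7]
Cut edges: (5,7), (6,7)

By max-flow min-cut theorem, max flow = min cut = 17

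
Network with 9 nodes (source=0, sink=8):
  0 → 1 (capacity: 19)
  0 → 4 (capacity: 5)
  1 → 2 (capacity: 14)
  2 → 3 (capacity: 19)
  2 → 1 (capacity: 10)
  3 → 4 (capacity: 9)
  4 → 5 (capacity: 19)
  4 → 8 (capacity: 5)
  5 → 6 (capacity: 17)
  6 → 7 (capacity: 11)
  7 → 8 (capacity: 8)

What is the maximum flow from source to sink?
Maximum flow = 13

Max flow: 13

Flow assignment:
  0 → 1: 9/19
  0 → 4: 4/5
  1 → 2: 9/14
  2 → 3: 9/19
  3 → 4: 9/9
  4 → 5: 8/19
  4 → 8: 5/5
  5 → 6: 8/17
  6 → 7: 8/11
  7 → 8: 8/8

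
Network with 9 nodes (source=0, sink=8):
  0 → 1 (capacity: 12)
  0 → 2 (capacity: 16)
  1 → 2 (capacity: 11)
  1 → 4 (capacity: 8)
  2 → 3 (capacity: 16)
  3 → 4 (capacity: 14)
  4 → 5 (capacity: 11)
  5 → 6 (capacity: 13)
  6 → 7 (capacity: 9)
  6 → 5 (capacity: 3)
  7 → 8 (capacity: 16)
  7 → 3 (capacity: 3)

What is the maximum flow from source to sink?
Maximum flow = 9

Max flow: 9

Flow assignment:
  0 → 1: 4/12
  0 → 2: 5/16
  1 → 2: 4/11
  2 → 3: 9/16
  3 → 4: 9/14
  4 → 5: 9/11
  5 → 6: 9/13
  6 → 7: 9/9
  7 → 8: 9/16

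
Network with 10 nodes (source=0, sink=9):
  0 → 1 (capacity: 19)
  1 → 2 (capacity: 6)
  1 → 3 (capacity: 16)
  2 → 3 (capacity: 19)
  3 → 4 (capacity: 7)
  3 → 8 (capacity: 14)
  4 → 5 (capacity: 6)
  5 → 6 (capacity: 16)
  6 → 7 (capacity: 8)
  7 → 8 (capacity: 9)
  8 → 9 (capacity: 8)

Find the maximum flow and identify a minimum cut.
Max flow = 8, Min cut edges: (8,9)

Maximum flow: 8
Minimum cut: (8,9)
Partition: S = [0, 1, 2, 3, 4, 5, 6, 7, 8], T = [9]

Max-flow min-cut theorem verified: both equal 8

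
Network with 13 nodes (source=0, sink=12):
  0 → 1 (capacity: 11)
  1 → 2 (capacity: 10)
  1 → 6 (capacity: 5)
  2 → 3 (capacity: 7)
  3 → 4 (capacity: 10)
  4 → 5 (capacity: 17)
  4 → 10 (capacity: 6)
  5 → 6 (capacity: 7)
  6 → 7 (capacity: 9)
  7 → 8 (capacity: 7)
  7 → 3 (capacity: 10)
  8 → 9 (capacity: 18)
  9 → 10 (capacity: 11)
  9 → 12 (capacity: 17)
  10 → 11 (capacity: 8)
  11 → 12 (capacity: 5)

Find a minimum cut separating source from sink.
Min cut value = 11, edges: (0,1)

Min cut value: 11
Partition: S = [0], T = [1, 2, 3, 4, 5, 6, 7, 8, 9, 10, 11, 12]
Cut edges: (0,1)

By max-flow min-cut theorem, max flow = min cut = 11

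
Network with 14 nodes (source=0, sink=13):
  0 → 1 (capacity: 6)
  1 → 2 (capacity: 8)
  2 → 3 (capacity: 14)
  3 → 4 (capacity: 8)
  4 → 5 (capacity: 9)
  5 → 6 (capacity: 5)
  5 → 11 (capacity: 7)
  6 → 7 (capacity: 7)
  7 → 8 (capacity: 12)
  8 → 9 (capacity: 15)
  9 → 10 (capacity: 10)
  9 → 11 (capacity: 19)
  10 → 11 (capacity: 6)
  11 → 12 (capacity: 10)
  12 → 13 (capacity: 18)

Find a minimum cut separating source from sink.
Min cut value = 6, edges: (0,1)

Min cut value: 6
Partition: S = [0], T = [1, 2, 3, 4, 5, 6, 7, 8, 9, 10, 11, 12, 13]
Cut edges: (0,1)

By max-flow min-cut theorem, max flow = min cut = 6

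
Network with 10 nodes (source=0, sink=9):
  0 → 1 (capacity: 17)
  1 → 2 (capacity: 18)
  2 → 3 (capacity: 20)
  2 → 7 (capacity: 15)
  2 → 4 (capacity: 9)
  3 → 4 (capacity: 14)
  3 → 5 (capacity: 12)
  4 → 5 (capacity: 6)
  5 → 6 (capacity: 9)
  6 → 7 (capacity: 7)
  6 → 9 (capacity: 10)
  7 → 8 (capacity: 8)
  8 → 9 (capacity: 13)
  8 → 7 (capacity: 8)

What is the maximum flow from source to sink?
Maximum flow = 17

Max flow: 17

Flow assignment:
  0 → 1: 17/17
  1 → 2: 17/18
  2 → 3: 9/20
  2 → 7: 8/15
  3 → 5: 9/12
  5 → 6: 9/9
  6 → 9: 9/10
  7 → 8: 8/8
  8 → 9: 8/13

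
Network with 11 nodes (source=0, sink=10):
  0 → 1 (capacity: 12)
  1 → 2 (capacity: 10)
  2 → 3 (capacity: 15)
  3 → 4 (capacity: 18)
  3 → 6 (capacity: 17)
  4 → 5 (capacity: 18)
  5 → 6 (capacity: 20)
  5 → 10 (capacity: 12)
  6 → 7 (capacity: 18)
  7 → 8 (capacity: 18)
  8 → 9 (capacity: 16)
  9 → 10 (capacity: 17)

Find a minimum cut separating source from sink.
Min cut value = 10, edges: (1,2)

Min cut value: 10
Partition: S = [0, 1], T = [2, 3, 4, 5, 6, 7, 8, 9, 10]
Cut edges: (1,2)

By max-flow min-cut theorem, max flow = min cut = 10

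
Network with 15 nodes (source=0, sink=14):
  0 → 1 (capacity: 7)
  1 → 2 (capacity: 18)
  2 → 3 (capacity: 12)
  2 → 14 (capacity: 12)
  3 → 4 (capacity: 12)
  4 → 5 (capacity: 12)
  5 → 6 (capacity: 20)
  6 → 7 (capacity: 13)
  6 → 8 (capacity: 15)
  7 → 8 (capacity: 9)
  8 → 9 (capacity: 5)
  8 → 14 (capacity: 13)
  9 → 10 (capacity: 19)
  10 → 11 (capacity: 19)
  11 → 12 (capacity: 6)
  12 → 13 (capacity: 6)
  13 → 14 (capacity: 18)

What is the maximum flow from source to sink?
Maximum flow = 7

Max flow: 7

Flow assignment:
  0 → 1: 7/7
  1 → 2: 7/18
  2 → 14: 7/12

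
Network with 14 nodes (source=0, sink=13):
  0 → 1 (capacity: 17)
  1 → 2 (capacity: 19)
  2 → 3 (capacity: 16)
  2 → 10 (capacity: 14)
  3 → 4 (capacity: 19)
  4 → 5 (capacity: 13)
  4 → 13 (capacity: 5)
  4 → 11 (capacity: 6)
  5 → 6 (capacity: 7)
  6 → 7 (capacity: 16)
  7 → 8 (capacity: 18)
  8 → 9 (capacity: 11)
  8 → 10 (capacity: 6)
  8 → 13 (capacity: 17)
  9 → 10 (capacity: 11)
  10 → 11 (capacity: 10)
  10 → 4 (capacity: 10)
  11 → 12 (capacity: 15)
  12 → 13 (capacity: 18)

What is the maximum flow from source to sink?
Maximum flow = 17

Max flow: 17

Flow assignment:
  0 → 1: 17/17
  1 → 2: 17/19
  2 → 3: 6/16
  2 → 10: 11/14
  3 → 4: 6/19
  4 → 13: 5/5
  4 → 11: 2/6
  10 → 11: 10/10
  10 → 4: 1/10
  11 → 12: 12/15
  12 → 13: 12/18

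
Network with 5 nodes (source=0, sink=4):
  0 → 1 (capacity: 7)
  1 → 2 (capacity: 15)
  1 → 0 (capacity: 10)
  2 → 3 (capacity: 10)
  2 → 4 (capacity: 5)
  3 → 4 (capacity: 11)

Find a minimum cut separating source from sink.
Min cut value = 7, edges: (0,1)

Min cut value: 7
Partition: S = [0], T = [1, 2, 3, 4]
Cut edges: (0,1)

By max-flow min-cut theorem, max flow = min cut = 7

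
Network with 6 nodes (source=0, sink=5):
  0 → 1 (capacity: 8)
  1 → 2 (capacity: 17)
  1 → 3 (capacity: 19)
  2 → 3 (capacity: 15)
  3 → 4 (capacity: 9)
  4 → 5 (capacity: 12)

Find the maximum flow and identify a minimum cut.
Max flow = 8, Min cut edges: (0,1)

Maximum flow: 8
Minimum cut: (0,1)
Partition: S = [0], T = [1, 2, 3, 4, 5]

Max-flow min-cut theorem verified: both equal 8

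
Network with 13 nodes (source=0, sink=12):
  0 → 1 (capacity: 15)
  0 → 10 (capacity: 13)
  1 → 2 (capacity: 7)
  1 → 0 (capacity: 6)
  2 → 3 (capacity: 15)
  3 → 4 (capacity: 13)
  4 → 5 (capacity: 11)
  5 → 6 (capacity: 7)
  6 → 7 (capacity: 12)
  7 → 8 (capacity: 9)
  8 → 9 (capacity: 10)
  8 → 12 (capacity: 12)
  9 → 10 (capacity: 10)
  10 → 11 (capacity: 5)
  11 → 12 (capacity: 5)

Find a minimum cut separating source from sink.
Min cut value = 12, edges: (5,6), (11,12)

Min cut value: 12
Partition: S = [0, 1, 2, 3, 4, 5, 9, 10, 11], T = [6, 7, 8, 12]
Cut edges: (5,6), (11,12)

By max-flow min-cut theorem, max flow = min cut = 12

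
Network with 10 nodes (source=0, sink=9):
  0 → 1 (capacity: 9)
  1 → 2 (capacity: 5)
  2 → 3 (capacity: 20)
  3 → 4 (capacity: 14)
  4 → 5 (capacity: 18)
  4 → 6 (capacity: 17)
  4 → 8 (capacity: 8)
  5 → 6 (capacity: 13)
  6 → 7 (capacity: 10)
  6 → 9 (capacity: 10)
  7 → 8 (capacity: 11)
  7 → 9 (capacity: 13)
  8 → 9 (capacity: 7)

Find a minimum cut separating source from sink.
Min cut value = 5, edges: (1,2)

Min cut value: 5
Partition: S = [0, 1], T = [2, 3, 4, 5, 6, 7, 8, 9]
Cut edges: (1,2)

By max-flow min-cut theorem, max flow = min cut = 5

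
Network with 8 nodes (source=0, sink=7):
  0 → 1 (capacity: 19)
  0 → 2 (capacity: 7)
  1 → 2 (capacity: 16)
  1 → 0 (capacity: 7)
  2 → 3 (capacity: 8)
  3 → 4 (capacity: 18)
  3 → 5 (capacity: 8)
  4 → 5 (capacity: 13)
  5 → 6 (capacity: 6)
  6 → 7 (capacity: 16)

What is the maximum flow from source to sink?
Maximum flow = 6

Max flow: 6

Flow assignment:
  0 → 1: 6/19
  1 → 2: 6/16
  2 → 3: 6/8
  3 → 5: 6/8
  5 → 6: 6/6
  6 → 7: 6/16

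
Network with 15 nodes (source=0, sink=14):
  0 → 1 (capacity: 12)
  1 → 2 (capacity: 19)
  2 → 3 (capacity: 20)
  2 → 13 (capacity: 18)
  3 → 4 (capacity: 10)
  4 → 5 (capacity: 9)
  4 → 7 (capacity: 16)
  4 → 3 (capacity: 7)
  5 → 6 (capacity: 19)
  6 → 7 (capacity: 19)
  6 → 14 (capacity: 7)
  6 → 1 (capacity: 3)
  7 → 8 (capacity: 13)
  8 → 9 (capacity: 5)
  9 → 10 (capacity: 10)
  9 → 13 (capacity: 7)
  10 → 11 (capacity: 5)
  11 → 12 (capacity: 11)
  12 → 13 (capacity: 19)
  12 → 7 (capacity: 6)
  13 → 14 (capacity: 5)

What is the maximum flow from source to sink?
Maximum flow = 12

Max flow: 12

Flow assignment:
  0 → 1: 12/12
  1 → 2: 12/19
  2 → 3: 7/20
  2 → 13: 5/18
  3 → 4: 7/10
  4 → 5: 7/9
  5 → 6: 7/19
  6 → 14: 7/7
  13 → 14: 5/5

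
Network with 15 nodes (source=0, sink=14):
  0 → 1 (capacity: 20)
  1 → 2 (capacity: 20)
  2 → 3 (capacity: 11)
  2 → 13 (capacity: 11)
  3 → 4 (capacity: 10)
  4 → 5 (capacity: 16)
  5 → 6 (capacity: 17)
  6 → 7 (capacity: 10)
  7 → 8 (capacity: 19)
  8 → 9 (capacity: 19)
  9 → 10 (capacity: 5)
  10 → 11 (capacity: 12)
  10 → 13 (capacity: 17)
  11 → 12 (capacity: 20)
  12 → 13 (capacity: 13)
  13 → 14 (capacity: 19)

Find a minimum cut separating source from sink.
Min cut value = 16, edges: (2,13), (9,10)

Min cut value: 16
Partition: S = [0, 1, 2, 3, 4, 5, 6, 7, 8, 9], T = [10, 11, 12, 13, 14]
Cut edges: (2,13), (9,10)

By max-flow min-cut theorem, max flow = min cut = 16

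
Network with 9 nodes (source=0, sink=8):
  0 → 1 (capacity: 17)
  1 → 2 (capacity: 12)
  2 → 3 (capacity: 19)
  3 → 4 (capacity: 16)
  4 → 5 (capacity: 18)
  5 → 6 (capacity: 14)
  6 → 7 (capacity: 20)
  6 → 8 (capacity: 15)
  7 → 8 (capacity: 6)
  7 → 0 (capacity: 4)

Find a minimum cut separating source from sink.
Min cut value = 12, edges: (1,2)

Min cut value: 12
Partition: S = [0, 1], T = [2, 3, 4, 5, 6, 7, 8]
Cut edges: (1,2)

By max-flow min-cut theorem, max flow = min cut = 12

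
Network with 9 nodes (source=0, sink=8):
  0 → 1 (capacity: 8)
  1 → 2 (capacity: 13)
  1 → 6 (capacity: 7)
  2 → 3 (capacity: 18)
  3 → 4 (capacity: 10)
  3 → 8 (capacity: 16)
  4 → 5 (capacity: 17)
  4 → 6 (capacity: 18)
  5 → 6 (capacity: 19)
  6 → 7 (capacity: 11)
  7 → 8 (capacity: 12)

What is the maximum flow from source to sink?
Maximum flow = 8

Max flow: 8

Flow assignment:
  0 → 1: 8/8
  1 → 2: 8/13
  2 → 3: 8/18
  3 → 8: 8/16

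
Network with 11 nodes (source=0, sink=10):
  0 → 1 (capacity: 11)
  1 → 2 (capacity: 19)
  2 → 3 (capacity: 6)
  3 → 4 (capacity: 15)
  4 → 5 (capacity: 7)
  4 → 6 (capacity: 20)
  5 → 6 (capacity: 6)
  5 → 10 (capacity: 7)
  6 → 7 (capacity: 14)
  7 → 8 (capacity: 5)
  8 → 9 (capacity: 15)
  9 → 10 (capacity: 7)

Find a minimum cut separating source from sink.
Min cut value = 6, edges: (2,3)

Min cut value: 6
Partition: S = [0, 1, 2], T = [3, 4, 5, 6, 7, 8, 9, 10]
Cut edges: (2,3)

By max-flow min-cut theorem, max flow = min cut = 6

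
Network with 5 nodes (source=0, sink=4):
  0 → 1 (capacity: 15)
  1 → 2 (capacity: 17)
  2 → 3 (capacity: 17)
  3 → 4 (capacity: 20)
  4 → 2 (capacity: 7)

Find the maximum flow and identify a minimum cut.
Max flow = 15, Min cut edges: (0,1)

Maximum flow: 15
Minimum cut: (0,1)
Partition: S = [0], T = [1, 2, 3, 4]

Max-flow min-cut theorem verified: both equal 15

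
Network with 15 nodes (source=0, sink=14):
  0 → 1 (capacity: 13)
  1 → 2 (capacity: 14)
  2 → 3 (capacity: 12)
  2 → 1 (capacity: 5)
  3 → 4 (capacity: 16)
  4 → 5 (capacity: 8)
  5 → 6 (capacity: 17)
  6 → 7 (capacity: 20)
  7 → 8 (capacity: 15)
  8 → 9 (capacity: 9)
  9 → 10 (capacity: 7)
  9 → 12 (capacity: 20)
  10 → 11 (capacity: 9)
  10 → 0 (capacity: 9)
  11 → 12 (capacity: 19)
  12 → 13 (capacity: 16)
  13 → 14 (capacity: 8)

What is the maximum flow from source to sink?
Maximum flow = 8

Max flow: 8

Flow assignment:
  0 → 1: 8/13
  1 → 2: 8/14
  2 → 3: 8/12
  3 → 4: 8/16
  4 → 5: 8/8
  5 → 6: 8/17
  6 → 7: 8/20
  7 → 8: 8/15
  8 → 9: 8/9
  9 → 12: 8/20
  12 → 13: 8/16
  13 → 14: 8/8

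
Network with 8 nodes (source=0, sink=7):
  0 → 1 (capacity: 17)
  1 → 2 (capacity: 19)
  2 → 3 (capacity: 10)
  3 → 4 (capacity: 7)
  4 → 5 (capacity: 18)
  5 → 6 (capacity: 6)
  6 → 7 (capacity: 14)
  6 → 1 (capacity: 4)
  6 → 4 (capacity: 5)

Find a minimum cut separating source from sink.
Min cut value = 6, edges: (5,6)

Min cut value: 6
Partition: S = [0, 1, 2, 3, 4, 5], T = [6, 7]
Cut edges: (5,6)

By max-flow min-cut theorem, max flow = min cut = 6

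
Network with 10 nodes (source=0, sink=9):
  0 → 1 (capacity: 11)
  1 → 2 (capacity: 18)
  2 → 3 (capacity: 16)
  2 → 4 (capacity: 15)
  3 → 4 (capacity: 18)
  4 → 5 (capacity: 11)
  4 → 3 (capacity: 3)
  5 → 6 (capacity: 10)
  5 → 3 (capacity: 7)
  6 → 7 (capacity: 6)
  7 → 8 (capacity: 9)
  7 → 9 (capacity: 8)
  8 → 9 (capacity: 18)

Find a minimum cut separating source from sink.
Min cut value = 6, edges: (6,7)

Min cut value: 6
Partition: S = [0, 1, 2, 3, 4, 5, 6], T = [7, 8, 9]
Cut edges: (6,7)

By max-flow min-cut theorem, max flow = min cut = 6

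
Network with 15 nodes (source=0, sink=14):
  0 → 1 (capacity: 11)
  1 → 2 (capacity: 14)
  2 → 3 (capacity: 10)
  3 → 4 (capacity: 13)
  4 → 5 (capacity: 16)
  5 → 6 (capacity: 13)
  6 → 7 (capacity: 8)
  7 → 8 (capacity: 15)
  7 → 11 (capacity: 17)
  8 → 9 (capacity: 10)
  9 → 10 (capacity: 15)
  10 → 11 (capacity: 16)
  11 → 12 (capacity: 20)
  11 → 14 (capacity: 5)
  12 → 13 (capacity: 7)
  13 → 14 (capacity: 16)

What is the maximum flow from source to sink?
Maximum flow = 8

Max flow: 8

Flow assignment:
  0 → 1: 8/11
  1 → 2: 8/14
  2 → 3: 8/10
  3 → 4: 8/13
  4 → 5: 8/16
  5 → 6: 8/13
  6 → 7: 8/8
  7 → 11: 8/17
  11 → 12: 3/20
  11 → 14: 5/5
  12 → 13: 3/7
  13 → 14: 3/16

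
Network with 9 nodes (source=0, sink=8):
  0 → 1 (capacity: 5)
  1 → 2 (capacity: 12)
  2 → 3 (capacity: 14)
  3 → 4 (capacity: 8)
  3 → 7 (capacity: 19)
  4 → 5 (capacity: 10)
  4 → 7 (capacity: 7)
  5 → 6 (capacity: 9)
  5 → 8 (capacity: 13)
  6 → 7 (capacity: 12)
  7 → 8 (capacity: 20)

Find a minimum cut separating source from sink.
Min cut value = 5, edges: (0,1)

Min cut value: 5
Partition: S = [0], T = [1, 2, 3, 4, 5, 6, 7, 8]
Cut edges: (0,1)

By max-flow min-cut theorem, max flow = min cut = 5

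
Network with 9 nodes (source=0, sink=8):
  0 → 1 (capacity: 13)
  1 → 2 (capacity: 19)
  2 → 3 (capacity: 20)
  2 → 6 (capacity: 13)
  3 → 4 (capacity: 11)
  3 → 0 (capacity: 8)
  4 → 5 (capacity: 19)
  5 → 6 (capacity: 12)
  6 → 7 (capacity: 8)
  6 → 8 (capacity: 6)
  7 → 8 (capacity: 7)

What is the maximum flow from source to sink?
Maximum flow = 13

Max flow: 13

Flow assignment:
  0 → 1: 13/13
  1 → 2: 13/19
  2 → 6: 13/13
  6 → 7: 7/8
  6 → 8: 6/6
  7 → 8: 7/7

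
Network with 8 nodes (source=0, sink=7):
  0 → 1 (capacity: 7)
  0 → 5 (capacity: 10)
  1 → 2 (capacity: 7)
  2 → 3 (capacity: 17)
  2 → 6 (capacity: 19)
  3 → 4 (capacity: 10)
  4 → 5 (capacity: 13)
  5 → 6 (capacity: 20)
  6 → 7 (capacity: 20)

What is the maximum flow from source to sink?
Maximum flow = 17

Max flow: 17

Flow assignment:
  0 → 1: 7/7
  0 → 5: 10/10
  1 → 2: 7/7
  2 → 6: 7/19
  5 → 6: 10/20
  6 → 7: 17/20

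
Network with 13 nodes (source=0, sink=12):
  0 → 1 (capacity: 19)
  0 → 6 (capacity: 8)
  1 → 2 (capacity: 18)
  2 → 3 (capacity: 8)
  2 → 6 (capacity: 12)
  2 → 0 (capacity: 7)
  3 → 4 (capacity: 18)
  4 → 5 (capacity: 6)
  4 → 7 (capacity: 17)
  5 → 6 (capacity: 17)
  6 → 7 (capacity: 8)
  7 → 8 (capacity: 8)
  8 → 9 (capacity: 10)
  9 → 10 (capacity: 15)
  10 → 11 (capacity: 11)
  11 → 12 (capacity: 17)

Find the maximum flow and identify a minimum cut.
Max flow = 8, Min cut edges: (7,8)

Maximum flow: 8
Minimum cut: (7,8)
Partition: S = [0, 1, 2, 3, 4, 5, 6, 7], T = [8, 9, 10, 11, 12]

Max-flow min-cut theorem verified: both equal 8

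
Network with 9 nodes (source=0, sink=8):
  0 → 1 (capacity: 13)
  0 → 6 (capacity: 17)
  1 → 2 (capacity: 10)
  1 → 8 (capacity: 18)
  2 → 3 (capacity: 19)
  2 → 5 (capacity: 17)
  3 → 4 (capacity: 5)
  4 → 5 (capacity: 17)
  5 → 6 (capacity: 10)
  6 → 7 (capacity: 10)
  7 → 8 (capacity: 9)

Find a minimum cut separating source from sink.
Min cut value = 22, edges: (0,1), (7,8)

Min cut value: 22
Partition: S = [0, 2, 3, 4, 5, 6, 7], T = [1, 8]
Cut edges: (0,1), (7,8)

By max-flow min-cut theorem, max flow = min cut = 22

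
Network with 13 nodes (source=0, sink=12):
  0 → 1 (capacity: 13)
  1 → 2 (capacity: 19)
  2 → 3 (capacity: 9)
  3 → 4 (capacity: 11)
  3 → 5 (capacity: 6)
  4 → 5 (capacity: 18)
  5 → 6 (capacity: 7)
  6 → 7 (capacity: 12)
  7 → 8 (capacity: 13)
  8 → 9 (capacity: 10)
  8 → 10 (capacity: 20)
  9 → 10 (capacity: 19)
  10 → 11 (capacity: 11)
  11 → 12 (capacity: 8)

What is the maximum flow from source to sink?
Maximum flow = 7

Max flow: 7

Flow assignment:
  0 → 1: 7/13
  1 → 2: 7/19
  2 → 3: 7/9
  3 → 4: 1/11
  3 → 5: 6/6
  4 → 5: 1/18
  5 → 6: 7/7
  6 → 7: 7/12
  7 → 8: 7/13
  8 → 10: 7/20
  10 → 11: 7/11
  11 → 12: 7/8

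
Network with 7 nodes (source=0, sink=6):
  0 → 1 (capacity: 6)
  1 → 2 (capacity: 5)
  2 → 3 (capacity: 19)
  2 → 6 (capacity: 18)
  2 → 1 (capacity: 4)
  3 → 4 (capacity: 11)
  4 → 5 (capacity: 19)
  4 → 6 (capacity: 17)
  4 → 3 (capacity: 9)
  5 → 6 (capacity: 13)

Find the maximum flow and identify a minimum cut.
Max flow = 5, Min cut edges: (1,2)

Maximum flow: 5
Minimum cut: (1,2)
Partition: S = [0, 1], T = [2, 3, 4, 5, 6]

Max-flow min-cut theorem verified: both equal 5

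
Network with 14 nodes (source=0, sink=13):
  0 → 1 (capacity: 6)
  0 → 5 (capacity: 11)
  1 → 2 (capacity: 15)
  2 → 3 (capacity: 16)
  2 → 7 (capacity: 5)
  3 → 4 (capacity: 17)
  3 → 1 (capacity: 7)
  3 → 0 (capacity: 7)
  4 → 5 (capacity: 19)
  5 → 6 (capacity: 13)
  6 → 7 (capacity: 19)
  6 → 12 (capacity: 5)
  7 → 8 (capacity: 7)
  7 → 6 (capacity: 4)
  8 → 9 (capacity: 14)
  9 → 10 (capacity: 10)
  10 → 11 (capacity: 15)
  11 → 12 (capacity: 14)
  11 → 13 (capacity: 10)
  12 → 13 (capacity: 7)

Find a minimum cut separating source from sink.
Min cut value = 12, edges: (6,12), (7,8)

Min cut value: 12
Partition: S = [0, 1, 2, 3, 4, 5, 6, 7], T = [8, 9, 10, 11, 12, 13]
Cut edges: (6,12), (7,8)

By max-flow min-cut theorem, max flow = min cut = 12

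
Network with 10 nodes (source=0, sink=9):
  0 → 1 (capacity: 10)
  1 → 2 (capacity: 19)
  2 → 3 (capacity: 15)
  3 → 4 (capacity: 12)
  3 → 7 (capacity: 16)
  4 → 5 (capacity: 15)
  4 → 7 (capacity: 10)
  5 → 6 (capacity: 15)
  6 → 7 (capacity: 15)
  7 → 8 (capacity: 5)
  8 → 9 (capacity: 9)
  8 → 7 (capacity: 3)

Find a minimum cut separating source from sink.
Min cut value = 5, edges: (7,8)

Min cut value: 5
Partition: S = [0, 1, 2, 3, 4, 5, 6, 7], T = [8, 9]
Cut edges: (7,8)

By max-flow min-cut theorem, max flow = min cut = 5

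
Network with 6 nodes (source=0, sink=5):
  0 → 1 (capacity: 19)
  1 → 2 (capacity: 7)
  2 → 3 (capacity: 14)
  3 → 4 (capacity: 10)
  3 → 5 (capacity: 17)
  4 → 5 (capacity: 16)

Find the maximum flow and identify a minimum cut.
Max flow = 7, Min cut edges: (1,2)

Maximum flow: 7
Minimum cut: (1,2)
Partition: S = [0, 1], T = [2, 3, 4, 5]

Max-flow min-cut theorem verified: both equal 7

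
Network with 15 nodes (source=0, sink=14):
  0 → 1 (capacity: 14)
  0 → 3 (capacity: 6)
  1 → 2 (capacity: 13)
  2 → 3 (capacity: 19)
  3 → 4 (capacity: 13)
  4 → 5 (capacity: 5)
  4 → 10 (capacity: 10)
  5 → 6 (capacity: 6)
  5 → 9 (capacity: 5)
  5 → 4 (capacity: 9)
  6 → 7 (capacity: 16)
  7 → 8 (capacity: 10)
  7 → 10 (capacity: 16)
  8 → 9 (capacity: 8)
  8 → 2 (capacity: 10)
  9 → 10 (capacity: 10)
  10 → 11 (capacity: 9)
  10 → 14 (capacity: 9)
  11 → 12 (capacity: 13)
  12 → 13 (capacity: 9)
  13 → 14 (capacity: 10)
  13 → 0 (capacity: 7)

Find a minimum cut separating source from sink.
Min cut value = 13, edges: (3,4)

Min cut value: 13
Partition: S = [0, 1, 2, 3], T = [4, 5, 6, 7, 8, 9, 10, 11, 12, 13, 14]
Cut edges: (3,4)

By max-flow min-cut theorem, max flow = min cut = 13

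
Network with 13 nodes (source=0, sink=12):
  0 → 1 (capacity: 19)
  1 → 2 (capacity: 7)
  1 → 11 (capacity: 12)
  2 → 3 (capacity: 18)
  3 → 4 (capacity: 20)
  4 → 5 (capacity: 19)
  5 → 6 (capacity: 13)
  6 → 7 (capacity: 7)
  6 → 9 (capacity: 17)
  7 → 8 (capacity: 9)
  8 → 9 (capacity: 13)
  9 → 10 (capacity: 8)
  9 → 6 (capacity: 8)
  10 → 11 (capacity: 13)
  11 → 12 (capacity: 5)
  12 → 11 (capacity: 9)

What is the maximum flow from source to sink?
Maximum flow = 5

Max flow: 5

Flow assignment:
  0 → 1: 5/19
  1 → 2: 5/7
  2 → 3: 5/18
  3 → 4: 5/20
  4 → 5: 5/19
  5 → 6: 5/13
  6 → 9: 5/17
  9 → 10: 5/8
  10 → 11: 5/13
  11 → 12: 5/5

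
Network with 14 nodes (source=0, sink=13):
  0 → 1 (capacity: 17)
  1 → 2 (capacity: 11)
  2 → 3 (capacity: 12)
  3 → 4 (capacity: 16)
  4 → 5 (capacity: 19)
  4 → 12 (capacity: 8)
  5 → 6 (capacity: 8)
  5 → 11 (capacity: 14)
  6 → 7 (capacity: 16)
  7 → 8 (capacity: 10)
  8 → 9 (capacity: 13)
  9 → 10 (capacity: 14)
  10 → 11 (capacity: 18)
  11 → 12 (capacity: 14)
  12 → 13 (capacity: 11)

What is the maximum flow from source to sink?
Maximum flow = 11

Max flow: 11

Flow assignment:
  0 → 1: 11/17
  1 → 2: 11/11
  2 → 3: 11/12
  3 → 4: 11/16
  4 → 5: 3/19
  4 → 12: 8/8
  5 → 11: 3/14
  11 → 12: 3/14
  12 → 13: 11/11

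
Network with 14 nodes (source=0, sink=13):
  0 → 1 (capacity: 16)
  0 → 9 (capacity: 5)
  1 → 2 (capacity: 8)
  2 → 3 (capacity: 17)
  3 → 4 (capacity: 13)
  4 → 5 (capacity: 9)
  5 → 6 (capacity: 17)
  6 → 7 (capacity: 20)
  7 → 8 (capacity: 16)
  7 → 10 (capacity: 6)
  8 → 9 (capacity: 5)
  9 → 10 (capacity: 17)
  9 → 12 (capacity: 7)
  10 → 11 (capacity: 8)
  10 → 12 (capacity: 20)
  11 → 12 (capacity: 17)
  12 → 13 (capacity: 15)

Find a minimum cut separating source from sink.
Min cut value = 13, edges: (0,9), (1,2)

Min cut value: 13
Partition: S = [0, 1], T = [2, 3, 4, 5, 6, 7, 8, 9, 10, 11, 12, 13]
Cut edges: (0,9), (1,2)

By max-flow min-cut theorem, max flow = min cut = 13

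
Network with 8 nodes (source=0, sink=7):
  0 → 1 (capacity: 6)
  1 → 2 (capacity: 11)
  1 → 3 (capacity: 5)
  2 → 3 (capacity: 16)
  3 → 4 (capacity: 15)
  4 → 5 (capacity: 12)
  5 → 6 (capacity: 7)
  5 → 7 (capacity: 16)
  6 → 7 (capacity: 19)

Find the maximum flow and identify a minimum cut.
Max flow = 6, Min cut edges: (0,1)

Maximum flow: 6
Minimum cut: (0,1)
Partition: S = [0], T = [1, 2, 3, 4, 5, 6, 7]

Max-flow min-cut theorem verified: both equal 6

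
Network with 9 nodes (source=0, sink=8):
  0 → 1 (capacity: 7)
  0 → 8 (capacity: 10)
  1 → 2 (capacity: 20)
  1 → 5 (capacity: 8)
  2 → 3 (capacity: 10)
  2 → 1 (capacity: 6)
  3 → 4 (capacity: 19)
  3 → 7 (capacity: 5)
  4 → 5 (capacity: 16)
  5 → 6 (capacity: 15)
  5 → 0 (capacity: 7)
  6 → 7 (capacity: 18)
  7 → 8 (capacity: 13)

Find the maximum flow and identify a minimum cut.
Max flow = 17, Min cut edges: (0,1), (0,8)

Maximum flow: 17
Minimum cut: (0,1), (0,8)
Partition: S = [0], T = [1, 2, 3, 4, 5, 6, 7, 8]

Max-flow min-cut theorem verified: both equal 17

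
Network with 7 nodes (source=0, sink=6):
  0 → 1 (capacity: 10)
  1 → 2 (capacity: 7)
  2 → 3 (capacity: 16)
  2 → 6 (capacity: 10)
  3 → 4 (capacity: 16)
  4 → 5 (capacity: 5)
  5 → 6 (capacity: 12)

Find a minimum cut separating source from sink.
Min cut value = 7, edges: (1,2)

Min cut value: 7
Partition: S = [0, 1], T = [2, 3, 4, 5, 6]
Cut edges: (1,2)

By max-flow min-cut theorem, max flow = min cut = 7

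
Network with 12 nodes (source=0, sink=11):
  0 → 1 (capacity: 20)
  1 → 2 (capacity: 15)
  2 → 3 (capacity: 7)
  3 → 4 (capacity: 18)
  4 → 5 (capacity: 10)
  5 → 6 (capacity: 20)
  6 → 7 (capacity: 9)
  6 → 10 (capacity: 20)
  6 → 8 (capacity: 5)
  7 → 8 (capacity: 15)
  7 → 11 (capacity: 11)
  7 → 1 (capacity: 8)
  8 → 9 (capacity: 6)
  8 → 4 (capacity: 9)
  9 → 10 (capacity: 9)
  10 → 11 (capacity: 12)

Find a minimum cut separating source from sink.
Min cut value = 7, edges: (2,3)

Min cut value: 7
Partition: S = [0, 1, 2], T = [3, 4, 5, 6, 7, 8, 9, 10, 11]
Cut edges: (2,3)

By max-flow min-cut theorem, max flow = min cut = 7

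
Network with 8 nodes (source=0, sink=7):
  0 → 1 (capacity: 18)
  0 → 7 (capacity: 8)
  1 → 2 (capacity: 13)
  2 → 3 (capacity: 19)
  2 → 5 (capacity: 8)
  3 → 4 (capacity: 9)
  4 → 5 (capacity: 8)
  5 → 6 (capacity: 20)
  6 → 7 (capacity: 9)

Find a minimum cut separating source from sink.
Min cut value = 17, edges: (0,7), (6,7)

Min cut value: 17
Partition: S = [0, 1, 2, 3, 4, 5, 6], T = [7]
Cut edges: (0,7), (6,7)

By max-flow min-cut theorem, max flow = min cut = 17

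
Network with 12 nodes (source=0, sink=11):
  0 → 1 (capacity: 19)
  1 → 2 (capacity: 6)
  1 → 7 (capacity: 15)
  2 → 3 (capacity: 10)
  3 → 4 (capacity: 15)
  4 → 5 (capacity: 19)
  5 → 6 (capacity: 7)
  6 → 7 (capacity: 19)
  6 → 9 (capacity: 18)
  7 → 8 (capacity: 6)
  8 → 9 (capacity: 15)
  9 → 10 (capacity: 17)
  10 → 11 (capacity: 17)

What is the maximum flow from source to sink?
Maximum flow = 12

Max flow: 12

Flow assignment:
  0 → 1: 12/19
  1 → 2: 6/6
  1 → 7: 6/15
  2 → 3: 6/10
  3 → 4: 6/15
  4 → 5: 6/19
  5 → 6: 6/7
  6 → 9: 6/18
  7 → 8: 6/6
  8 → 9: 6/15
  9 → 10: 12/17
  10 → 11: 12/17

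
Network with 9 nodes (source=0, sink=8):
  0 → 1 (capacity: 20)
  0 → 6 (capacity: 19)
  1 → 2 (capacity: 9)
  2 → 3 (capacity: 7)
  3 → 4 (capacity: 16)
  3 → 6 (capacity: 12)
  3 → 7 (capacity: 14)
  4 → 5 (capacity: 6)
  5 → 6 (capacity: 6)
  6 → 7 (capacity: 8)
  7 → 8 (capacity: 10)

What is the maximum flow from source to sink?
Maximum flow = 10

Max flow: 10

Flow assignment:
  0 → 1: 7/20
  0 → 6: 3/19
  1 → 2: 7/9
  2 → 3: 7/7
  3 → 6: 5/12
  3 → 7: 2/14
  6 → 7: 8/8
  7 → 8: 10/10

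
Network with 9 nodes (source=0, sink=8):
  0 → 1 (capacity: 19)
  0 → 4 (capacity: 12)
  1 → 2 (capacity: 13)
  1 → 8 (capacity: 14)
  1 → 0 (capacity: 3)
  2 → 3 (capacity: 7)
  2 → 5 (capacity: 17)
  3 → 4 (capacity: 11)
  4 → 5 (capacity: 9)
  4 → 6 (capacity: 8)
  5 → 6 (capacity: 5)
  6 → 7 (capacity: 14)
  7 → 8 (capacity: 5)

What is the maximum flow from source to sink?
Maximum flow = 19

Max flow: 19

Flow assignment:
  0 → 1: 15/19
  0 → 4: 4/12
  1 → 2: 1/13
  1 → 8: 14/14
  2 → 5: 1/17
  4 → 5: 4/9
  5 → 6: 5/5
  6 → 7: 5/14
  7 → 8: 5/5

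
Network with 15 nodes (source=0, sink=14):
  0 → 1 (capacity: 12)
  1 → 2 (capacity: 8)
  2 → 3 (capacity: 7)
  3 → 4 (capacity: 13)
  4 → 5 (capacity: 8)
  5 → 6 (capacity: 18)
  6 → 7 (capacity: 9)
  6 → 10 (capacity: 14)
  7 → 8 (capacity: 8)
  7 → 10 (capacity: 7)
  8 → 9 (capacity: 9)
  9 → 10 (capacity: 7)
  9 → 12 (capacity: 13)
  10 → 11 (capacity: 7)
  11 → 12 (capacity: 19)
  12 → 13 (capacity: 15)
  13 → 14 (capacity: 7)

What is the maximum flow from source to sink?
Maximum flow = 7

Max flow: 7

Flow assignment:
  0 → 1: 7/12
  1 → 2: 7/8
  2 → 3: 7/7
  3 → 4: 7/13
  4 → 5: 7/8
  5 → 6: 7/18
  6 → 10: 7/14
  10 → 11: 7/7
  11 → 12: 7/19
  12 → 13: 7/15
  13 → 14: 7/7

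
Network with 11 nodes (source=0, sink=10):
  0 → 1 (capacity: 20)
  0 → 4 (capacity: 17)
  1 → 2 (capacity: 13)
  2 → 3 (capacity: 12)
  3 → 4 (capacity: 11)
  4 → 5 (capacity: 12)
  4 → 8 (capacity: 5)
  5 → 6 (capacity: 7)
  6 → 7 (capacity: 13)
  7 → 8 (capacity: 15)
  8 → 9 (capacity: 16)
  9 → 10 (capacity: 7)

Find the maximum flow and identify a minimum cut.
Max flow = 7, Min cut edges: (9,10)

Maximum flow: 7
Minimum cut: (9,10)
Partition: S = [0, 1, 2, 3, 4, 5, 6, 7, 8, 9], T = [10]

Max-flow min-cut theorem verified: both equal 7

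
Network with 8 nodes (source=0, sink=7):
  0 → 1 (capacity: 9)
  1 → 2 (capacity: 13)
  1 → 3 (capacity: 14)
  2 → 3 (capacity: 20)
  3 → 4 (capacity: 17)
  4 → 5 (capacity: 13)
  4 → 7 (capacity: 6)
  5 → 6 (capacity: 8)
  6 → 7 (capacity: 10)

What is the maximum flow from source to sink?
Maximum flow = 9

Max flow: 9

Flow assignment:
  0 → 1: 9/9
  1 → 3: 9/14
  3 → 4: 9/17
  4 → 5: 3/13
  4 → 7: 6/6
  5 → 6: 3/8
  6 → 7: 3/10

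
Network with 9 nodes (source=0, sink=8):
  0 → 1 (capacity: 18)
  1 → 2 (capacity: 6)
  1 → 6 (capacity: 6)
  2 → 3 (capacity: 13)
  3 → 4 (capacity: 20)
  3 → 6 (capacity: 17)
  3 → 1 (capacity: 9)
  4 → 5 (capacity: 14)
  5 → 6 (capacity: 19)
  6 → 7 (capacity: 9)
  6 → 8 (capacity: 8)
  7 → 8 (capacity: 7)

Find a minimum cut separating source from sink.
Min cut value = 12, edges: (1,2), (1,6)

Min cut value: 12
Partition: S = [0, 1], T = [2, 3, 4, 5, 6, 7, 8]
Cut edges: (1,2), (1,6)

By max-flow min-cut theorem, max flow = min cut = 12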